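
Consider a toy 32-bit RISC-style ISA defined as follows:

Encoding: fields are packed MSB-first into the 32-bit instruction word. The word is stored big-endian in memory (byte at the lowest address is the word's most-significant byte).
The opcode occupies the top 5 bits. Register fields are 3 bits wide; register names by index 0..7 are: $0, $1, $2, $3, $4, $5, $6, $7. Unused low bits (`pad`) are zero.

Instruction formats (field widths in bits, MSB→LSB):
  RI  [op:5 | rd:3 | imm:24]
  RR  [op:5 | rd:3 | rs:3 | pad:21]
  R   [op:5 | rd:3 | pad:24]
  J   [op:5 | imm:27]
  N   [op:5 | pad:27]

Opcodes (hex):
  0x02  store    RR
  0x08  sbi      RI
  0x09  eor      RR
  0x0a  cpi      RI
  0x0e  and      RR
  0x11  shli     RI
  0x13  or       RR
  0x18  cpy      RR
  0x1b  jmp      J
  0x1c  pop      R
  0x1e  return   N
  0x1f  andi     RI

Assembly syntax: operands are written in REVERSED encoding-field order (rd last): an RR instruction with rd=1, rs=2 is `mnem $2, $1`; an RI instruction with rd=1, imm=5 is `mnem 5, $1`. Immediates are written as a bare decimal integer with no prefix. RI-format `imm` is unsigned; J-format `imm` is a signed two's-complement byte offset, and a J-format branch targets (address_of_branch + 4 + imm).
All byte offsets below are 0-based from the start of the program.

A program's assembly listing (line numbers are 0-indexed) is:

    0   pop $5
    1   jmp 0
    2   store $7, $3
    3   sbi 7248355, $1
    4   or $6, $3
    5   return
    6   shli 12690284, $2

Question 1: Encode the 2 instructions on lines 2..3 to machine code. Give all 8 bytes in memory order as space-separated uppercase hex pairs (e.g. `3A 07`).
13 E0 00 00 41 6E 99 E3

line 2 (store): pack op=0x2:5|rd=3:3|rs=7:3|pad=0:21 = 0x13e00000; big→ 13 e0 00 00
line 3 (sbi): pack op=0x8:5|rd=1:3|imm=7248355:24 = 0x416e99e3; big→ 41 6e 99 e3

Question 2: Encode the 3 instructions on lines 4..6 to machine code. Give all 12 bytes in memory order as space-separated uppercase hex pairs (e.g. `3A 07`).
L4: or op=0x13:5|rd=3:3|rs=6:3|pad=0:21 ⇒ 0x9bc00000 ⇒ big 9b c0 00 00
L5: return op=0x1e:5|pad=0:27 ⇒ 0xf0000000 ⇒ big f0 00 00 00
L6: shli op=0x11:5|rd=2:3|imm=12690284:24 ⇒ 0x8ac1a36c ⇒ big 8a c1 a3 6c

9B C0 00 00 F0 00 00 00 8A C1 A3 6C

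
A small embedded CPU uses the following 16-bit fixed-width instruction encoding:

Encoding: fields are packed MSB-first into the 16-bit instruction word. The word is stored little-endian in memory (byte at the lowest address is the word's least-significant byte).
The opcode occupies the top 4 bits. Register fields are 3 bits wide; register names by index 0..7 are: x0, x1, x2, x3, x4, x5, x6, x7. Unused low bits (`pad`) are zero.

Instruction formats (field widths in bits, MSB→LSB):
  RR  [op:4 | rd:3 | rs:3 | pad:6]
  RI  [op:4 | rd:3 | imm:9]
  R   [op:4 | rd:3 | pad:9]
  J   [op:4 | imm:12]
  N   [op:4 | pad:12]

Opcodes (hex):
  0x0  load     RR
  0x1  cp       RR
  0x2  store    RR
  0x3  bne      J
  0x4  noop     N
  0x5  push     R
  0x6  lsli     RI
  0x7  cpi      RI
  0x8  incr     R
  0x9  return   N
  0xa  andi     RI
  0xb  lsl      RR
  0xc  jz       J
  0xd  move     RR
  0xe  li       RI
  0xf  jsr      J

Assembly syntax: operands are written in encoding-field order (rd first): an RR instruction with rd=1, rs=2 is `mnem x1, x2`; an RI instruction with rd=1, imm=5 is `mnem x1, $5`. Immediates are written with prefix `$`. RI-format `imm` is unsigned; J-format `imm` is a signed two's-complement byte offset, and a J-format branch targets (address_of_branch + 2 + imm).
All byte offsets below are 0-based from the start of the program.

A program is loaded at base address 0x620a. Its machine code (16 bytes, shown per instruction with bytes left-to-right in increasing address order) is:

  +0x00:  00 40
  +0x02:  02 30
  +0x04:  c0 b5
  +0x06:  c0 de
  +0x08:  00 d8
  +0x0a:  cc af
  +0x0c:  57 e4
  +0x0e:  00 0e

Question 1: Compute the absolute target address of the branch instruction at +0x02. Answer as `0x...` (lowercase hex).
0x6210

+0x02: 02 30 ⇒ word 0x3002 (little)
  op=0x3002>>12=0x3 ⇒ bne (J)
  imm@[11:0]=0x2 ⇒ $2
  target = base 0x620a + off 0x02 + 2 + imm 2 = 0x6210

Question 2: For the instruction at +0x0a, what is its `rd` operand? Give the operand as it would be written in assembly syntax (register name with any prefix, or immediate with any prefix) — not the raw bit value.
x7

[0a] cc af → 0xafcc
  top 4b → 0xa → andi [RI]
  [11:9] rd=7 = x7
  [8:0] imm=460 = $460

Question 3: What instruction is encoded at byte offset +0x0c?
@+0c  little-endian(57 e4) = 0xe457
  top 4b → 0xe → li [RI]
  [11:9] rd=2 = x2
  [8:0] imm=87 = $87

li x2, $87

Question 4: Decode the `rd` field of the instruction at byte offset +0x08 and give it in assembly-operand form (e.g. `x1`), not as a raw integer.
+0x08: 00 d8 ⇒ word 0xd800 (little)
  opcode bits[15:12]=0xd: move/RR
  rd: (w>>9)&0x7=0x4 → x4
  rs: (w>>6)&0x7=0x0 → x0

x4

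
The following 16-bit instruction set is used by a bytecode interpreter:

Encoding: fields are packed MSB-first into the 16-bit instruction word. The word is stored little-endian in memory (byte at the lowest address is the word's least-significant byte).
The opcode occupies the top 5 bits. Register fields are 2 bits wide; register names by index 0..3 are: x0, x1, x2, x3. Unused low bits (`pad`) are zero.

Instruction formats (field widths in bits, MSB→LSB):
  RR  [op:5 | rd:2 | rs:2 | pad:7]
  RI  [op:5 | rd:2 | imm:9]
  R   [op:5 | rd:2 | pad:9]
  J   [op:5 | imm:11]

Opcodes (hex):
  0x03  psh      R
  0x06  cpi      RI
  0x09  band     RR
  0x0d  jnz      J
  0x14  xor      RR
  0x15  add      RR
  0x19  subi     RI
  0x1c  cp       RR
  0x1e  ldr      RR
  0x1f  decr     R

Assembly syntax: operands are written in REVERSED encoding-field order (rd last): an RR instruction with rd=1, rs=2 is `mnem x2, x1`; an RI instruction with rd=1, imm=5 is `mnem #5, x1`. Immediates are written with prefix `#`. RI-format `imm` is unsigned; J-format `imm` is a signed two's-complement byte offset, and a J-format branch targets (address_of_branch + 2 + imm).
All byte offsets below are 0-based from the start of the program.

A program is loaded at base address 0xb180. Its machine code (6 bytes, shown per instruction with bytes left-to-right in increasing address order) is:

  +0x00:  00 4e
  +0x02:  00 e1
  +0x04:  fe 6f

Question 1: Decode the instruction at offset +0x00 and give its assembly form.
[00] 00 4e → 0x4e00
  op=0x4e00>>11=0x9 ⇒ band (RR)
  rd@[10:9]=0x3 ⇒ x3
  rs@[8:7]=0x0 ⇒ x0

band x0, x3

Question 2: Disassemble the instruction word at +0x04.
jnz #-2

+0x04: fe 6f ⇒ word 0x6ffe (little)
  top 5b → 0xd → jnz [J]
  [10:0] imm=2046 (s11→-2) = #-2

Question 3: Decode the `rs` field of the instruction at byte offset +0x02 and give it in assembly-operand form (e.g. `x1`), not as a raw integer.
+0x02: 00 e1 ⇒ word 0xe100 (little)
  opcode bits[15:11]=0x1c: cp/RR
  rd@[10:9]=0x0 ⇒ x0
  rs@[8:7]=0x2 ⇒ x2

x2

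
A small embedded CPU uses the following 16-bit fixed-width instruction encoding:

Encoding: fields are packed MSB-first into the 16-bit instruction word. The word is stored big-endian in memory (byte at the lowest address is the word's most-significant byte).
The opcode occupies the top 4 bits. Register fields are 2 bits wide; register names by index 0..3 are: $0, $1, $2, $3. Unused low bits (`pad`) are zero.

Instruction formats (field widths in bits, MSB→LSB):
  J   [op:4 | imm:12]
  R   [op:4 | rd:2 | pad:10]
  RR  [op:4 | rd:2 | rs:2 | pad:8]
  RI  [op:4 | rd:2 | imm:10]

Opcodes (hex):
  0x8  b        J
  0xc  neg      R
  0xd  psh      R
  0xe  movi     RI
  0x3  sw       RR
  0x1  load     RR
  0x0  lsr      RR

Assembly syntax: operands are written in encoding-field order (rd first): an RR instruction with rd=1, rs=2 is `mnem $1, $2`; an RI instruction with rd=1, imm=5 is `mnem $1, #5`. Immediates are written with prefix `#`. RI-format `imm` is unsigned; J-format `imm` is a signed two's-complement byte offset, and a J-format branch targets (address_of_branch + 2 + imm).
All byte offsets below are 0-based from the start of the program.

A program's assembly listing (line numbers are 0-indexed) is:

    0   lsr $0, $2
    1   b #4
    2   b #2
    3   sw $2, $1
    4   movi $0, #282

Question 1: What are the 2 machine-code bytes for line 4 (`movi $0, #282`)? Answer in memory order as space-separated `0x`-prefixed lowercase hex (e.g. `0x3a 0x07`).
0xe1 0x1a

4. movi fields op=0xe:4|rd=0:2|imm=282:10 → word e11ah → e1 1a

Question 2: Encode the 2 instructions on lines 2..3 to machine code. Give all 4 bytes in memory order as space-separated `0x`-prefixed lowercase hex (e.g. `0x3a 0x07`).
L2: b op=0x8:4|imm=2:12 ⇒ 0x8002 ⇒ big 80 02
L3: sw op=0x3:4|rd=2:2|rs=1:2|pad=0:8 ⇒ 0x3900 ⇒ big 39 00

0x80 0x02 0x39 0x00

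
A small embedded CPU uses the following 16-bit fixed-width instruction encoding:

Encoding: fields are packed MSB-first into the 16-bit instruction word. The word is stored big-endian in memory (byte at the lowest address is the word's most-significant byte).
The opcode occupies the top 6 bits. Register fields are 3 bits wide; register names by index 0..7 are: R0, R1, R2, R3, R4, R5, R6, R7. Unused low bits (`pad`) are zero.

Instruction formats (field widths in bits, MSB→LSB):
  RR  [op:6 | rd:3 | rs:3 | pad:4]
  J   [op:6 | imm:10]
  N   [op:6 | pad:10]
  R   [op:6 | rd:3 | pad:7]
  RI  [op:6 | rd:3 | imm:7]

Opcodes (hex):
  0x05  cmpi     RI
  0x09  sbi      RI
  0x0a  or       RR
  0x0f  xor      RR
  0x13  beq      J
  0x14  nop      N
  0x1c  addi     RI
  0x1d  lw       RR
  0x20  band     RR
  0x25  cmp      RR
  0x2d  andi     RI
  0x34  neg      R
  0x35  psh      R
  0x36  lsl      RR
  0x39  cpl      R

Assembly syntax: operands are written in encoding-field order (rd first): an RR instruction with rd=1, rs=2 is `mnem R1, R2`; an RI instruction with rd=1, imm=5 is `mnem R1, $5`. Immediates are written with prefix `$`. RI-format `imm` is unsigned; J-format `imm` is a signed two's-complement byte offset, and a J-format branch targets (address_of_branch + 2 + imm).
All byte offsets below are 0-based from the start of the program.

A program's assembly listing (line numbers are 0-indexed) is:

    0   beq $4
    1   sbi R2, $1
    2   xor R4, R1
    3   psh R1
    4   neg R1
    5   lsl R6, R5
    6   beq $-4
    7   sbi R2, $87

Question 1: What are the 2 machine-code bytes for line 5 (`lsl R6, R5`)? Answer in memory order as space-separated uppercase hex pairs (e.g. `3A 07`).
DB 50

5. lsl fields op=0x36:6|rd=6:3|rs=5:3|pad=0:4 → word db50h → db 50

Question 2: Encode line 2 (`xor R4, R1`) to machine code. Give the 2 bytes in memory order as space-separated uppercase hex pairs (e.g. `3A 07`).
line 2 (xor): pack op=0xf:6|rd=4:3|rs=1:3|pad=0:4 = 0x3e10; big→ 3e 10

3E 10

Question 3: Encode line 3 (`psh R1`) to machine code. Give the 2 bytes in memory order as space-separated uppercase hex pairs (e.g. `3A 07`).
D4 80

3. psh fields op=0x35:6|rd=1:3|pad=0:7 → word d480h → d4 80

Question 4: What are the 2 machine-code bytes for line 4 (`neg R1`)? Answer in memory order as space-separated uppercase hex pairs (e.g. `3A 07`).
L4: neg op=0x34:6|rd=1:3|pad=0:7 ⇒ 0xd080 ⇒ big d0 80

D0 80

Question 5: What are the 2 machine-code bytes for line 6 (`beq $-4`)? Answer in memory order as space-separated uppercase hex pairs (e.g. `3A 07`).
4F FC

L6: beq op=0x13:6|imm=-4:10 ⇒ 0x4ffc ⇒ big 4f fc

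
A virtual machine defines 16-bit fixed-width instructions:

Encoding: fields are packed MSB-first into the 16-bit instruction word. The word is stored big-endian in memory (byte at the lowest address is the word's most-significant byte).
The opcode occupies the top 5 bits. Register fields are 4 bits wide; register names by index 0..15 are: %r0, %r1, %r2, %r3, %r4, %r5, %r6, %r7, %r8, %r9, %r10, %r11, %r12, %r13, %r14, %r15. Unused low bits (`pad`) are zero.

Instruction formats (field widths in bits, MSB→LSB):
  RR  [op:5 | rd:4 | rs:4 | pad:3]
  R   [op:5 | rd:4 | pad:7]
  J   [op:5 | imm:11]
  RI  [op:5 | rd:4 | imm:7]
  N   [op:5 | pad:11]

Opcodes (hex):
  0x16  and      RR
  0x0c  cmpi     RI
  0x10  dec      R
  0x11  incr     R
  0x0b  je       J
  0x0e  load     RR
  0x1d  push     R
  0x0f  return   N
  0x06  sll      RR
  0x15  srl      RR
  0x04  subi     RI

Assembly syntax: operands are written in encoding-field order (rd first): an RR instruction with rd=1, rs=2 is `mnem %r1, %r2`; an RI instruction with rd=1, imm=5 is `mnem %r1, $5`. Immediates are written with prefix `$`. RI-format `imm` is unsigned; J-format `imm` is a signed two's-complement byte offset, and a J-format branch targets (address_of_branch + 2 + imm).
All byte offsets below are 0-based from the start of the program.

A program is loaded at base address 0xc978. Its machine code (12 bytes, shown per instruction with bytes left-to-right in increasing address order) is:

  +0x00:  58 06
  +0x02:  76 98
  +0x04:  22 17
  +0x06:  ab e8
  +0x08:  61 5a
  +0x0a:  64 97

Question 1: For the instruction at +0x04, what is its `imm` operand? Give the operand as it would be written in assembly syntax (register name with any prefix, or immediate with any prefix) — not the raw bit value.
$23

[04] 22 17 → 0x2217
  opcode bits[15:11]=0x4: subi/RI
  rd@[10:7]=0x4 ⇒ %r4
  imm@[6:0]=0x17 ⇒ $23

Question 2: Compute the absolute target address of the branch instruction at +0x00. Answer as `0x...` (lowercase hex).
@+00  big-endian(58 06) = 0x5806
  op=0x5806>>11=0xb ⇒ je (J)
  imm: (w>>0)&0x7ff=0x6 → $6
  target = base 0xc978 + off 0x00 + 2 + imm 6 = 0xc980

0xc980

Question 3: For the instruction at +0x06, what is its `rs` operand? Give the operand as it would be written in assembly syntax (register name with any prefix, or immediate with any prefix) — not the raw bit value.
off 0x06: read ab e8 as big → 0xabe8
  top 5b → 0x15 → srl [RR]
  [10:7] rd=7 = %r7
  [6:3] rs=13 = %r13

%r13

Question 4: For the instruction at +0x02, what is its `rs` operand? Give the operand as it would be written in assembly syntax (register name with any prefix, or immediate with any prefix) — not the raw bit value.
off 0x02: read 76 98 as big → 0x7698
  op=0x7698>>11=0xe ⇒ load (RR)
  rd@[10:7]=0xd ⇒ %r13
  rs@[6:3]=0x3 ⇒ %r3

%r3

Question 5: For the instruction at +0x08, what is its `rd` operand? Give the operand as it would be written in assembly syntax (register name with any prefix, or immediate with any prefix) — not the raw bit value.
+0x08: 61 5a ⇒ word 0x615a (big)
  op=0x615a>>11=0xc ⇒ cmpi (RI)
  [10:7] rd=2 = %r2
  [6:0] imm=90 = $90

%r2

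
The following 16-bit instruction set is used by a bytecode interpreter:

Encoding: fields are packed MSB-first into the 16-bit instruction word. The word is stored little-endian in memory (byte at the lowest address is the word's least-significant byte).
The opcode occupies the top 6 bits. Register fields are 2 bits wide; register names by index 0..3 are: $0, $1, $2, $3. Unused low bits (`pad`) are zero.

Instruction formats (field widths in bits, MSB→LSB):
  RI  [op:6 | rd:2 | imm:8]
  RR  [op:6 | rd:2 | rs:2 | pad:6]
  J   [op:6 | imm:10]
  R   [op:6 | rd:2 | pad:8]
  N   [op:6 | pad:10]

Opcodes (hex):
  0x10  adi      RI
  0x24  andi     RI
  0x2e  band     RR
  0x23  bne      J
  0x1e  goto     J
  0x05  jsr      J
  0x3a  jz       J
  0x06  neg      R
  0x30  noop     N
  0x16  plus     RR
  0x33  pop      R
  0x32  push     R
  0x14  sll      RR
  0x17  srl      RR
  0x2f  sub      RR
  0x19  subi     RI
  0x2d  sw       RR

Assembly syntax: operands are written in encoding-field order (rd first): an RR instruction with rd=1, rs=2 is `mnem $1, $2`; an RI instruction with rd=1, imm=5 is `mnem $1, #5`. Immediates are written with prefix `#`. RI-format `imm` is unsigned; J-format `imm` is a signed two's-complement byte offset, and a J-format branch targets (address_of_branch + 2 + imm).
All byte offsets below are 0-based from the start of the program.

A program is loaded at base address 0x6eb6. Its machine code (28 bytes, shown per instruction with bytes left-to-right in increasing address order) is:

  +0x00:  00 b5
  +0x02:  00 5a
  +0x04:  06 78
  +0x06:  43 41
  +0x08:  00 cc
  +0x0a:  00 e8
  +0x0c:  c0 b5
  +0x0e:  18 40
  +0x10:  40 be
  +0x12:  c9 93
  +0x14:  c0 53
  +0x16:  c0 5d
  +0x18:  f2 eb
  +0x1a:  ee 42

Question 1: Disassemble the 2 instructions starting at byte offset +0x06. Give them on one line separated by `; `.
@+06  little-endian(43 41) = 0x4143
  top 6b → 0x10 → adi [RI]
  rd: (w>>8)&0x3=0x1 → $1
  imm: (w>>0)&0xff=0x43 → #67
@+08  little-endian(00 cc) = 0xcc00
  top 6b → 0x33 → pop [R]
  rd: (w>>8)&0x3=0x0 → $0

adi $1, #67; pop $0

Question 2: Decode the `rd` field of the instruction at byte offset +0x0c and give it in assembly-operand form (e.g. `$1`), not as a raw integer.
+0x0c: c0 b5 ⇒ word 0xb5c0 (little)
  opcode bits[15:10]=0x2d: sw/RR
  [9:8] rd=1 = $1
  [7:6] rs=3 = $3

$1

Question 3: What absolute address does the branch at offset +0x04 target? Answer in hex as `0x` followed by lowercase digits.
0x6ec2

+0x04: 06 78 ⇒ word 0x7806 (little)
  op=0x7806>>10=0x1e ⇒ goto (J)
  imm: (w>>0)&0x3ff=0x6 → #6
  target = base 0x6eb6 + off 0x04 + 2 + imm 6 = 0x6ec2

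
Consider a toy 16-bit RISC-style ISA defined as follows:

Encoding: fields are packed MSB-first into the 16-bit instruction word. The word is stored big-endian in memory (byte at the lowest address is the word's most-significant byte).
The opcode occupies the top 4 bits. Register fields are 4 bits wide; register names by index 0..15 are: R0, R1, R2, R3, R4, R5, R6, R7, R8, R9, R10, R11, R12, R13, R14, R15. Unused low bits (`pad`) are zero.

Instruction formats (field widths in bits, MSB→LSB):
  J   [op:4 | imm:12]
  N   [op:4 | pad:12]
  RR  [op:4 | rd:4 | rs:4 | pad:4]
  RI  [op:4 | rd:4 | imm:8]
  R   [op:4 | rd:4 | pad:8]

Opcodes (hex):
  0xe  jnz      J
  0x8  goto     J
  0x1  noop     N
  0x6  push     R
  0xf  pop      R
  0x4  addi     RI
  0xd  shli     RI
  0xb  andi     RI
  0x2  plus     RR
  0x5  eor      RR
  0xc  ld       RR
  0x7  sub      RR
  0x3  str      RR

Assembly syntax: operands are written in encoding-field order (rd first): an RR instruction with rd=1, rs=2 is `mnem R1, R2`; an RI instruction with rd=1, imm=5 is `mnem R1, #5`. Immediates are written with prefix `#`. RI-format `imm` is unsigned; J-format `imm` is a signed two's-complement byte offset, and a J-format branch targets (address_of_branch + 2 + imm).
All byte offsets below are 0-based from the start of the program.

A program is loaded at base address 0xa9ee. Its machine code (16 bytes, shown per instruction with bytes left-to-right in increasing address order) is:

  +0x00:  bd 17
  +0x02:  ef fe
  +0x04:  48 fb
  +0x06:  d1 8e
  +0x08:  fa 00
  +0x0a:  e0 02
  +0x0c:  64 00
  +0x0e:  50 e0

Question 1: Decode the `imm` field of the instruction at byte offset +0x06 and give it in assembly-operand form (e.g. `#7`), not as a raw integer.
off 0x06: read d1 8e as big → 0xd18e
  opcode bits[15:12]=0xd: shli/RI
  rd@[11:8]=0x1 ⇒ R1
  imm@[7:0]=0x8e ⇒ #142

#142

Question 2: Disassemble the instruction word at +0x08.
@+08  big-endian(fa 00) = 0xfa00
  top 4b → 0xf → pop [R]
  rd@[11:8]=0xa ⇒ R10

pop R10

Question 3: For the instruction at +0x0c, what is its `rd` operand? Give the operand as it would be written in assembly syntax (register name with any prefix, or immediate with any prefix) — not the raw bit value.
R4

@+0c  big-endian(64 00) = 0x6400
  opcode bits[15:12]=0x6: push/R
  [11:8] rd=4 = R4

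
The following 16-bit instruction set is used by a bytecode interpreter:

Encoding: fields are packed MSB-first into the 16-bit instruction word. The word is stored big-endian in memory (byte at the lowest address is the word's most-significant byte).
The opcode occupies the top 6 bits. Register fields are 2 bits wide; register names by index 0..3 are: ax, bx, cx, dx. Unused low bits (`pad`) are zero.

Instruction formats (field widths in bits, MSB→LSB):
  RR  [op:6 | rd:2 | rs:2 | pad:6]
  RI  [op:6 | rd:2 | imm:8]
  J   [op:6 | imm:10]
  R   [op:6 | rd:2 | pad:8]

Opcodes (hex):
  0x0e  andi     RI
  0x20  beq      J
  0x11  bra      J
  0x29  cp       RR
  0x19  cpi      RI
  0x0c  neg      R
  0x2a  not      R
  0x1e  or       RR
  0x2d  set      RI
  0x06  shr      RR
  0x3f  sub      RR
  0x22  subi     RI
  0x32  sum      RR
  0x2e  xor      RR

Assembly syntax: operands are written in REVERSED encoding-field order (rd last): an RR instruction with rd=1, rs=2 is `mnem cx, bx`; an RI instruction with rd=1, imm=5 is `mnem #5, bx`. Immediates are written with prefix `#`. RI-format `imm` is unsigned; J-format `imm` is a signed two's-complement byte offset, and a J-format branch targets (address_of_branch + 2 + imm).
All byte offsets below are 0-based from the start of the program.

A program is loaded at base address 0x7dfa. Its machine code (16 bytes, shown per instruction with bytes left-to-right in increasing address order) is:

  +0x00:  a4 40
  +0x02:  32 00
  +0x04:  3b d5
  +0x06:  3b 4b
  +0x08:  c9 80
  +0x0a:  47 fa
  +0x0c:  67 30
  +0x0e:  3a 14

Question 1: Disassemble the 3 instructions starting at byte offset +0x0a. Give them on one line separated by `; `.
bra #-6; cpi #48, dx; andi #20, cx

+0x0a: 47 fa ⇒ word 0x47fa (big)
  opcode bits[15:10]=0x11: bra/J
  imm@[9:0]=0x3fa (s10→-6) ⇒ #-6
+0x0c: 67 30 ⇒ word 0x6730 (big)
  opcode bits[15:10]=0x19: cpi/RI
  rd@[9:8]=0x3 ⇒ dx
  imm@[7:0]=0x30 ⇒ #48
+0x0e: 3a 14 ⇒ word 0x3a14 (big)
  opcode bits[15:10]=0xe: andi/RI
  rd@[9:8]=0x2 ⇒ cx
  imm@[7:0]=0x14 ⇒ #20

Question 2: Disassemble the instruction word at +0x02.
neg cx

off 0x02: read 32 00 as big → 0x3200
  op=0x3200>>10=0xc ⇒ neg (R)
  rd: (w>>8)&0x3=0x2 → cx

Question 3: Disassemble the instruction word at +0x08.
sum cx, bx

@+08  big-endian(c9 80) = 0xc980
  top 6b → 0x32 → sum [RR]
  [9:8] rd=1 = bx
  [7:6] rs=2 = cx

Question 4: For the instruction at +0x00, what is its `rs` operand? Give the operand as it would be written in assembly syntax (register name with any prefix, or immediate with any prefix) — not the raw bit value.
@+00  big-endian(a4 40) = 0xa440
  op=0xa440>>10=0x29 ⇒ cp (RR)
  rd: (w>>8)&0x3=0x0 → ax
  rs: (w>>6)&0x3=0x1 → bx

bx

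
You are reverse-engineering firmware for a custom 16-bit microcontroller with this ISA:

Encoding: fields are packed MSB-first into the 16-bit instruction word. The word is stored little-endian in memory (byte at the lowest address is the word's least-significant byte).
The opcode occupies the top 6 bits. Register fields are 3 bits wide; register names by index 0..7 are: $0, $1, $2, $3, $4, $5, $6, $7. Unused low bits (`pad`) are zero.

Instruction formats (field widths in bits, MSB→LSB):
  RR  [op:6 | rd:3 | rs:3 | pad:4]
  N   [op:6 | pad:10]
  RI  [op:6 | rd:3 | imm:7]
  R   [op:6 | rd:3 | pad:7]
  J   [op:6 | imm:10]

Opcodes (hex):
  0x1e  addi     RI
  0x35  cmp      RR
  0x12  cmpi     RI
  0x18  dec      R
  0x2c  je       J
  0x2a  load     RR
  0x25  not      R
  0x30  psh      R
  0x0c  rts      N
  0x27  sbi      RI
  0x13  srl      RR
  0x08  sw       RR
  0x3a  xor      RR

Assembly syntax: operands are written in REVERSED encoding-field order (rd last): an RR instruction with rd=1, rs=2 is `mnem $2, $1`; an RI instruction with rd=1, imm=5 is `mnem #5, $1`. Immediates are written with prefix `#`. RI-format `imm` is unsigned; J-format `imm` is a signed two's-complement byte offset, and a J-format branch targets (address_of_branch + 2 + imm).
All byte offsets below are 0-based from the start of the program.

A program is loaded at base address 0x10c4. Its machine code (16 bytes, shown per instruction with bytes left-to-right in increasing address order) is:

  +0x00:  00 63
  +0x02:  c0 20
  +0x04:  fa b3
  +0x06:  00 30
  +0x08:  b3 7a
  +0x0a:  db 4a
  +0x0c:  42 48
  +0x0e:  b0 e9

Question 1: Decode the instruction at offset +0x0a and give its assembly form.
@+0a  little-endian(db 4a) = 0x4adb
  op=0x4adb>>10=0x12 ⇒ cmpi (RI)
  rd@[9:7]=0x5 ⇒ $5
  imm@[6:0]=0x5b ⇒ #91

cmpi #91, $5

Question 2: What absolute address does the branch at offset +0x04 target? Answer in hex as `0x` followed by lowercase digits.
0x10c4

off 0x04: read fa b3 as little → 0xb3fa
  op=0xb3fa>>10=0x2c ⇒ je (J)
  imm@[9:0]=0x3fa (s10→-6) ⇒ #-6
  target = base 0x10c4 + off 0x04 + 2 + imm -6 = 0x10c4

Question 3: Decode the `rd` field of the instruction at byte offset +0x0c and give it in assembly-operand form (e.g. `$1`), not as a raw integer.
$0

[0c] 42 48 → 0x4842
  op=0x4842>>10=0x12 ⇒ cmpi (RI)
  rd: (w>>7)&0x7=0x0 → $0
  imm: (w>>0)&0x7f=0x42 → #66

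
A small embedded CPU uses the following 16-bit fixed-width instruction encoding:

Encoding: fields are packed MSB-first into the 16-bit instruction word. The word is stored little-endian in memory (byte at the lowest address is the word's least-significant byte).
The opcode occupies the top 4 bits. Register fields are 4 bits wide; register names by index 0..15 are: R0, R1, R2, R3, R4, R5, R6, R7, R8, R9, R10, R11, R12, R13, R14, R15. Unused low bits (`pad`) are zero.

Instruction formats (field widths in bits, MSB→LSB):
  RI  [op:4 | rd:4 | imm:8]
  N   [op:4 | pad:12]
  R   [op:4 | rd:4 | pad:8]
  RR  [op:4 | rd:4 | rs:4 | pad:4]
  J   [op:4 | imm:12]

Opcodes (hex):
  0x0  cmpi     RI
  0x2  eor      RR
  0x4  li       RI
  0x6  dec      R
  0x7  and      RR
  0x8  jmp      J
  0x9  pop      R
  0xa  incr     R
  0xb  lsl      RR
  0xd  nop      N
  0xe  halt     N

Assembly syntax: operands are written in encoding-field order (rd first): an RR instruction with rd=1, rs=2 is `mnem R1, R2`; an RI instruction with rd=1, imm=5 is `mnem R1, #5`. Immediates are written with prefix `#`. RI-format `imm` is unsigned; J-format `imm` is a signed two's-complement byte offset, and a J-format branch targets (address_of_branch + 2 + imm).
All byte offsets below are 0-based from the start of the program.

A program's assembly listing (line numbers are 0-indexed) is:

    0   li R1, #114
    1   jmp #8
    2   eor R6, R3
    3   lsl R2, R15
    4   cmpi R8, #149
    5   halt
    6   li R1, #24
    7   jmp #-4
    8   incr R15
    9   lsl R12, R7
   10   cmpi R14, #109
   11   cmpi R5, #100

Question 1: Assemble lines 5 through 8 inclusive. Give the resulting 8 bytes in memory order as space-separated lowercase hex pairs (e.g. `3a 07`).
line 5 (halt): pack op=0xe:4|pad=0:12 = 0xe000; little→ 00 e0
line 6 (li): pack op=0x4:4|rd=1:4|imm=24:8 = 0x4118; little→ 18 41
line 7 (jmp): pack op=0x8:4|imm=-4:12 = 0x8ffc; little→ fc 8f
line 8 (incr): pack op=0xa:4|rd=15:4|pad=0:8 = 0xaf00; little→ 00 af

00 e0 18 41 fc 8f 00 af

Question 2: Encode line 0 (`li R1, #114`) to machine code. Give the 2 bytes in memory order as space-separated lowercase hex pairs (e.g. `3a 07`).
0. li fields op=0x4:4|rd=1:4|imm=114:8 → word 4172h → 72 41

72 41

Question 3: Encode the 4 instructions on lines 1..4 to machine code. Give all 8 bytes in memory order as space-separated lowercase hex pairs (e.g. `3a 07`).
08 80 30 26 f0 b2 95 08

L1: jmp op=0x8:4|imm=8:12 ⇒ 0x8008 ⇒ little 08 80
L2: eor op=0x2:4|rd=6:4|rs=3:4|pad=0:4 ⇒ 0x2630 ⇒ little 30 26
L3: lsl op=0xb:4|rd=2:4|rs=15:4|pad=0:4 ⇒ 0xb2f0 ⇒ little f0 b2
L4: cmpi op=0x0:4|rd=8:4|imm=149:8 ⇒ 0x0895 ⇒ little 95 08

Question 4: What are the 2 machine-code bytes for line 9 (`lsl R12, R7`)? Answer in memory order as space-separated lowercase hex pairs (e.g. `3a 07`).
70 bc

line 9 (lsl): pack op=0xb:4|rd=12:4|rs=7:4|pad=0:4 = 0xbc70; little→ 70 bc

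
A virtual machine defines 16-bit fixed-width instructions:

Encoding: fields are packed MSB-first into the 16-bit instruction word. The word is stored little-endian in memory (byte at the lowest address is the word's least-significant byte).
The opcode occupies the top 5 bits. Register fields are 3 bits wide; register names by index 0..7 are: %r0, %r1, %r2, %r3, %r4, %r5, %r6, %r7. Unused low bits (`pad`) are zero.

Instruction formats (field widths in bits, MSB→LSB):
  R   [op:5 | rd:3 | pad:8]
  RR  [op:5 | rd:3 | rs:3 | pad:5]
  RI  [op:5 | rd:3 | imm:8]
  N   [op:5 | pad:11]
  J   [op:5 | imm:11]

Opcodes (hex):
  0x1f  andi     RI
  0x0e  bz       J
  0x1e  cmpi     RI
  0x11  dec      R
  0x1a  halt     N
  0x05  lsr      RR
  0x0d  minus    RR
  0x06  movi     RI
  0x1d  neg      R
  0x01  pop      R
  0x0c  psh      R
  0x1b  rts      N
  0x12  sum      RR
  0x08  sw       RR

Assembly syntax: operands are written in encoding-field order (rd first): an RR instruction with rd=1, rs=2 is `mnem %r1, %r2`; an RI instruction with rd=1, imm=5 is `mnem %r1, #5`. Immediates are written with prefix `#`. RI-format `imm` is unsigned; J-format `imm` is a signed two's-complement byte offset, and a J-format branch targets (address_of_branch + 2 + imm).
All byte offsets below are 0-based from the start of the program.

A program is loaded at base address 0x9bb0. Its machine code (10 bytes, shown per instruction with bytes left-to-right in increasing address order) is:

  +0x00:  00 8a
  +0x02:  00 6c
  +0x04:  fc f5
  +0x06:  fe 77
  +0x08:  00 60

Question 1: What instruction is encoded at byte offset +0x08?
+0x08: 00 60 ⇒ word 0x6000 (little)
  top 5b → 0xc → psh [R]
  rd@[10:8]=0x0 ⇒ %r0

psh %r0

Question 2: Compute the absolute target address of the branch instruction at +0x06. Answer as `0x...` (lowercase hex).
off 0x06: read fe 77 as little → 0x77fe
  op=0x77fe>>11=0xe ⇒ bz (J)
  imm: (w>>0)&0x7ff=0x7fe (s11→-2) → #-2
  target = base 0x9bb0 + off 0x06 + 2 + imm -2 = 0x9bb6

0x9bb6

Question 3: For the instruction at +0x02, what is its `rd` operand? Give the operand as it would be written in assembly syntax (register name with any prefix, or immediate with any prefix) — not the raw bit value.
%r4

off 0x02: read 00 6c as little → 0x6c00
  op=0x6c00>>11=0xd ⇒ minus (RR)
  rd@[10:8]=0x4 ⇒ %r4
  rs@[7:5]=0x0 ⇒ %r0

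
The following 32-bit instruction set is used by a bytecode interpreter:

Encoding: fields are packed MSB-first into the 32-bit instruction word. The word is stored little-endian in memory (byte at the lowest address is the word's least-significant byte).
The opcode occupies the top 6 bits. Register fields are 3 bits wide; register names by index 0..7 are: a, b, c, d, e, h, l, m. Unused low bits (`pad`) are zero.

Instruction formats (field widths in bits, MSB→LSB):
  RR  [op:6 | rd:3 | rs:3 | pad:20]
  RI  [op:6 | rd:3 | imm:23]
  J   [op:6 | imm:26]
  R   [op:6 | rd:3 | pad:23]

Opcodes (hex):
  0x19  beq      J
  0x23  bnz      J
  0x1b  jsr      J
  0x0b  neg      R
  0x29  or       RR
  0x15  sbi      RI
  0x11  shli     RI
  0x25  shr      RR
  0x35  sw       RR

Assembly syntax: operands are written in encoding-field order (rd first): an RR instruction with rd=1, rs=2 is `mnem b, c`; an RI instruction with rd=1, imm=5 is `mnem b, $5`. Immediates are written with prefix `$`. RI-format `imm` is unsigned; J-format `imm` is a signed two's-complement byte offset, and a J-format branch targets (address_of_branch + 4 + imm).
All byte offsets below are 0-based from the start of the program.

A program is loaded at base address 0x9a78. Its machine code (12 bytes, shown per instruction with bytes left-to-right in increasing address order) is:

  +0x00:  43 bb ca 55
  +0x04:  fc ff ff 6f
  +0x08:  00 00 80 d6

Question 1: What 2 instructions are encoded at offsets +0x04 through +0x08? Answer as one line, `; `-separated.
jsr $-4; sw h, a

[04] fc ff ff 6f → 0x6ffffffc
  opcode bits[31:26]=0x1b: jsr/J
  imm@[25:0]=0x3fffffc (s26→-4) ⇒ $-4
[08] 00 00 80 d6 → 0xd6800000
  opcode bits[31:26]=0x35: sw/RR
  rd@[25:23]=0x5 ⇒ h
  rs@[22:20]=0x0 ⇒ a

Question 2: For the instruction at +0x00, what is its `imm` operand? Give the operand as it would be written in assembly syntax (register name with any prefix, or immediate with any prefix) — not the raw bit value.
$4897603

off 0x00: read 43 bb ca 55 as little → 0x55cabb43
  op=0x55cabb43>>26=0x15 ⇒ sbi (RI)
  rd@[25:23]=0x3 ⇒ d
  imm@[22:0]=0x4abb43 ⇒ $4897603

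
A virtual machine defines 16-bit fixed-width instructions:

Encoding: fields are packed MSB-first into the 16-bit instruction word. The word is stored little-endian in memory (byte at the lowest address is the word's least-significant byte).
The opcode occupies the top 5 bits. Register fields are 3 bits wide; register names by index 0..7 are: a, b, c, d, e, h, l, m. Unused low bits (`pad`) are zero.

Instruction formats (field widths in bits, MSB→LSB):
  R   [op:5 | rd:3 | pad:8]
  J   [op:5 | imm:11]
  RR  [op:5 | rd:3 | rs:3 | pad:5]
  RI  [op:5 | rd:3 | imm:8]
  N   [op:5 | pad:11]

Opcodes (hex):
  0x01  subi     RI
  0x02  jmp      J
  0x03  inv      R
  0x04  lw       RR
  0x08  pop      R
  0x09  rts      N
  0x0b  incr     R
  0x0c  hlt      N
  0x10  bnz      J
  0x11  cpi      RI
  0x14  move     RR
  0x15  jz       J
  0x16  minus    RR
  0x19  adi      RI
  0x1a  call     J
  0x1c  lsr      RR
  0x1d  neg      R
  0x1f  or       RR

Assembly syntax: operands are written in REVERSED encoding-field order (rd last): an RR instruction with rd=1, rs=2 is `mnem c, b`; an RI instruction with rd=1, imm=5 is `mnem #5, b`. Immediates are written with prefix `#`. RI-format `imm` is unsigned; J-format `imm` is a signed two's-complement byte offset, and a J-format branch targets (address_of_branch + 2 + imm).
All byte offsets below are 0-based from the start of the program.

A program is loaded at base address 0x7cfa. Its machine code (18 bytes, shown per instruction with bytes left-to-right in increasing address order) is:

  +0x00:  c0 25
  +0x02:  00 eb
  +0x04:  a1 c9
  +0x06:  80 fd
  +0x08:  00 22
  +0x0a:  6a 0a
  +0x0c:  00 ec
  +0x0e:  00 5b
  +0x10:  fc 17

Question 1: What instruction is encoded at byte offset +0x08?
lw a, c

off 0x08: read 00 22 as little → 0x2200
  opcode bits[15:11]=0x4: lw/RR
  rd: (w>>8)&0x7=0x2 → c
  rs: (w>>5)&0x7=0x0 → a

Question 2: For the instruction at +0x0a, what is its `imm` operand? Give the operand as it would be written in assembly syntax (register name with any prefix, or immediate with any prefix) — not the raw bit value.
#106

off 0x0a: read 6a 0a as little → 0x0a6a
  top 5b → 0x1 → subi [RI]
  rd: (w>>8)&0x7=0x2 → c
  imm: (w>>0)&0xff=0x6a → #106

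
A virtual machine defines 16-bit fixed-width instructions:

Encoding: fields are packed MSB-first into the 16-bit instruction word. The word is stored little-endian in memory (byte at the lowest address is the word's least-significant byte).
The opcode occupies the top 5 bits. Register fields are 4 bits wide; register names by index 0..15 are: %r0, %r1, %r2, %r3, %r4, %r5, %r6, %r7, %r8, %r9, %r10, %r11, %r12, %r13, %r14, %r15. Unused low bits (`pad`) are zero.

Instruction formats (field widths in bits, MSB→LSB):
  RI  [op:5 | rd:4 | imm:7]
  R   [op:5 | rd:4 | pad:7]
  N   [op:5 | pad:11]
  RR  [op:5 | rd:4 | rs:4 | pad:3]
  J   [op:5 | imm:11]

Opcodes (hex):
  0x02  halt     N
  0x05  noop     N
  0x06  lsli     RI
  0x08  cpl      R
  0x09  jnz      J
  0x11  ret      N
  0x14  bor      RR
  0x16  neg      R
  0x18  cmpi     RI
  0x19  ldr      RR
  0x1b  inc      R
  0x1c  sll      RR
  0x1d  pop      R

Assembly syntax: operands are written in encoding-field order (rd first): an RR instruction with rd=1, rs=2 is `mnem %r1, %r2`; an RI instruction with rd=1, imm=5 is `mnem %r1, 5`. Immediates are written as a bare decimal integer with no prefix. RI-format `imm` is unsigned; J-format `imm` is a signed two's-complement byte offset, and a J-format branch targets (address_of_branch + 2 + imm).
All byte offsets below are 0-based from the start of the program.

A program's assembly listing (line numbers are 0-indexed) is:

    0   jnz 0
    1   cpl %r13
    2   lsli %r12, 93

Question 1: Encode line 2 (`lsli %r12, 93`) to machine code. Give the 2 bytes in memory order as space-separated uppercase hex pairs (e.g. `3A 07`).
5D 36

line 2 (lsli): pack op=0x6:5|rd=12:4|imm=93:7 = 0x365d; little→ 5d 36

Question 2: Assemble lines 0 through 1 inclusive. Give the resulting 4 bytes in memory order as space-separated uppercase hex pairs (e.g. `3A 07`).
0. jnz fields op=0x9:5|imm=0:11 → word 4800h → 00 48
1. cpl fields op=0x8:5|rd=13:4|pad=0:7 → word 4680h → 80 46

00 48 80 46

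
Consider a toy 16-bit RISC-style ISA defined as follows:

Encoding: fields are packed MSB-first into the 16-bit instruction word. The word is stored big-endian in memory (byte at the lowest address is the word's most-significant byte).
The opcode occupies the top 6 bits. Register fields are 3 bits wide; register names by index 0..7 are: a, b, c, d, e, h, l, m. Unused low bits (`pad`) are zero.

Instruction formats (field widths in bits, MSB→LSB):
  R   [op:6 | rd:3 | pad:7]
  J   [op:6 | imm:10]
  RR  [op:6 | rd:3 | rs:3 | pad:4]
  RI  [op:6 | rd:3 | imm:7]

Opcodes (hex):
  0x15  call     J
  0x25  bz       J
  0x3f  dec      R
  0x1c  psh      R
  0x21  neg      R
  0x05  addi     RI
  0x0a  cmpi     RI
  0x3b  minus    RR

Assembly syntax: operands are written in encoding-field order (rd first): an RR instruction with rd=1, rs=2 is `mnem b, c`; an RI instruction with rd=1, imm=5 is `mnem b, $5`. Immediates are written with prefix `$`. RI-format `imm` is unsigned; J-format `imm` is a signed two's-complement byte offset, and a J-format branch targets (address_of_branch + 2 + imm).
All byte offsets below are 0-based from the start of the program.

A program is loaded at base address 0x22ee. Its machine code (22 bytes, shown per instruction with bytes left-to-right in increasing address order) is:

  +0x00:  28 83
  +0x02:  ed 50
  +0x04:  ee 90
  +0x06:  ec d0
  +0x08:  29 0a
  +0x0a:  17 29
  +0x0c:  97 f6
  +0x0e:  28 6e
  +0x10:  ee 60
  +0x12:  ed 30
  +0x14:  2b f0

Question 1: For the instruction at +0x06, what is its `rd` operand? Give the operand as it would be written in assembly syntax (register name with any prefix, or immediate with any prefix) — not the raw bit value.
b

off 0x06: read ec d0 as big → 0xecd0
  opcode bits[15:10]=0x3b: minus/RR
  [9:7] rd=1 = b
  [6:4] rs=5 = h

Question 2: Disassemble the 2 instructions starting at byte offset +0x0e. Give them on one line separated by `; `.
+0x0e: 28 6e ⇒ word 0x286e (big)
  opcode bits[15:10]=0xa: cmpi/RI
  rd@[9:7]=0x0 ⇒ a
  imm@[6:0]=0x6e ⇒ $110
+0x10: ee 60 ⇒ word 0xee60 (big)
  opcode bits[15:10]=0x3b: minus/RR
  rd@[9:7]=0x4 ⇒ e
  rs@[6:4]=0x6 ⇒ l

cmpi a, $110; minus e, l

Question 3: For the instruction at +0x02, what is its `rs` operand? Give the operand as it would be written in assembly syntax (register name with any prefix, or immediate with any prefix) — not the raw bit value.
h

[02] ed 50 → 0xed50
  op=0xed50>>10=0x3b ⇒ minus (RR)
  [9:7] rd=2 = c
  [6:4] rs=5 = h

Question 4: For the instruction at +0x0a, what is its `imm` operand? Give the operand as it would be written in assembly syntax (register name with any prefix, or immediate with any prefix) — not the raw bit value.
$41

off 0x0a: read 17 29 as big → 0x1729
  op=0x1729>>10=0x5 ⇒ addi (RI)
  rd: (w>>7)&0x7=0x6 → l
  imm: (w>>0)&0x7f=0x29 → $41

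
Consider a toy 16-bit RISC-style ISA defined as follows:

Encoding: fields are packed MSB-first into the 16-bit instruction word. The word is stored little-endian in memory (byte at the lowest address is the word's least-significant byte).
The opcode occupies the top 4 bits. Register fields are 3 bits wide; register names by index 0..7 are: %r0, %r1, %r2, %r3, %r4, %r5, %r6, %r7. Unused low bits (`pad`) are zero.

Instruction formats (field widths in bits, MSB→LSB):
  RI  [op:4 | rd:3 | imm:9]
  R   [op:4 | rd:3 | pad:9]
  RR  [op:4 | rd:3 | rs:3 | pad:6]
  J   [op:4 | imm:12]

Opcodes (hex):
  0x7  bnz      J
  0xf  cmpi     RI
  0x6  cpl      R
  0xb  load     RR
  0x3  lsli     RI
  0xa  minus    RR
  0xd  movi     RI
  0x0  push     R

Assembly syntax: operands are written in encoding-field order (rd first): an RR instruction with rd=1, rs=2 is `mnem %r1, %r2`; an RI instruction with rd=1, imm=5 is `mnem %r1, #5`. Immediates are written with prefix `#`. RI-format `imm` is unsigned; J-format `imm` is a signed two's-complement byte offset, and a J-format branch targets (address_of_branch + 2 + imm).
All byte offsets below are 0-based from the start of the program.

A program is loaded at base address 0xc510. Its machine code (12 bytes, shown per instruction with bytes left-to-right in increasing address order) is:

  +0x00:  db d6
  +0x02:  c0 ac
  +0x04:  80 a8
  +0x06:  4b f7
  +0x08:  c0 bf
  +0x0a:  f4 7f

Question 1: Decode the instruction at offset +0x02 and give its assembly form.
+0x02: c0 ac ⇒ word 0xacc0 (little)
  top 4b → 0xa → minus [RR]
  rd: (w>>9)&0x7=0x6 → %r6
  rs: (w>>6)&0x7=0x3 → %r3

minus %r6, %r3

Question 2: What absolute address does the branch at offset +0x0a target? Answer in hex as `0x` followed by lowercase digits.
0xc510

[0a] f4 7f → 0x7ff4
  top 4b → 0x7 → bnz [J]
  imm: (w>>0)&0xfff=0xff4 (s12→-12) → #-12
  target = base 0xc510 + off 0x0a + 2 + imm -12 = 0xc510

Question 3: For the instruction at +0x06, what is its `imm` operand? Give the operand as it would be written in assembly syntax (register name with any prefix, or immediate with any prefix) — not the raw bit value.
@+06  little-endian(4b f7) = 0xf74b
  top 4b → 0xf → cmpi [RI]
  [11:9] rd=3 = %r3
  [8:0] imm=331 = #331

#331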